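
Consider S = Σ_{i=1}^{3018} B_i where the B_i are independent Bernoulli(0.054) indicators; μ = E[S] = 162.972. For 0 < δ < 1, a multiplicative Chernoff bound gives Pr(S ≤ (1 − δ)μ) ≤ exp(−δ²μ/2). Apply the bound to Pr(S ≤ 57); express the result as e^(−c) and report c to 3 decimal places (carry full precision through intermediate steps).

Write 57 = (1 − δ)μ, so δ = 1 − 57/162.972 = 0.6502467…
Then the exponent is δ²μ/2 = (μ − 57)²/(2μ) = 34.453970.

34.454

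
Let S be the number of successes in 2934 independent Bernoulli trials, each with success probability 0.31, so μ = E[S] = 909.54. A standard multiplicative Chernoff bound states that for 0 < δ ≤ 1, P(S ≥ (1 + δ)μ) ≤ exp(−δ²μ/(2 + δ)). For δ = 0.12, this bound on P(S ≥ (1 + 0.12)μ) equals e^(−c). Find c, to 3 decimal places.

c = δ²μ/(2 + δ) = 0.12²·909.54/(2 + 0.12) = 6.1780.

6.178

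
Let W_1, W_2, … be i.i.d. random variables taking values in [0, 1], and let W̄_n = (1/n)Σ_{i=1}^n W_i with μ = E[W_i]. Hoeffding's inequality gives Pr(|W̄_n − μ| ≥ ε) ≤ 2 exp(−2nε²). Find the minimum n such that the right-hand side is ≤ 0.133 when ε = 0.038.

Require 2·exp(−2nε²) ≤ 0.133, i.e. 2nε² ≥ ln(2/0.133) = 2.710553.
So n ≥ 2.710553 / (2·0.038²) = 938.557.
The smallest integer n is 939.

939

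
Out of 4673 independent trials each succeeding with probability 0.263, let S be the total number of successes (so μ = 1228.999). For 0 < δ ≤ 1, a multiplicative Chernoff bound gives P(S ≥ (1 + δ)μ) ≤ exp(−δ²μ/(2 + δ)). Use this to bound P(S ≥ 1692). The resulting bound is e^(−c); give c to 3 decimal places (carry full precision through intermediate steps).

Write 1692 = (1 + δ)μ, so δ = 1692/1228.999 − 1 = 0.3767302…
Then the exponent is δ²μ/(2 + δ) = (1692 − μ)² / (μ·(2 + δ)) = 73.389250.

73.389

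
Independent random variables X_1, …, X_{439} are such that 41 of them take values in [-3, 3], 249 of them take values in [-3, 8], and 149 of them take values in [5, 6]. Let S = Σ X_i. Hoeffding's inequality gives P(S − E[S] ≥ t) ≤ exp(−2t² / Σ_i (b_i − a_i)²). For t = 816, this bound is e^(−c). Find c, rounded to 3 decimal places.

41.938

Σ(b_i − a_i)² = 41·6² + 249·11² + 149·1² = 31754.
c = 2t² / 31754 = 2·816² / 31754 = 41.9384.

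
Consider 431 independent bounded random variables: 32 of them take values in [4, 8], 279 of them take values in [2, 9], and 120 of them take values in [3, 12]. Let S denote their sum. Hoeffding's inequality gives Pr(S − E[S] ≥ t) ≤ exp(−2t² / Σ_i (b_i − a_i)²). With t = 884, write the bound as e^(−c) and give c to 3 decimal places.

65.386

Σ(b_i − a_i)² = 32·4² + 279·7² + 120·9² = 23903.
c = 2t² / 23903 = 2·884² / 23903 = 65.3856.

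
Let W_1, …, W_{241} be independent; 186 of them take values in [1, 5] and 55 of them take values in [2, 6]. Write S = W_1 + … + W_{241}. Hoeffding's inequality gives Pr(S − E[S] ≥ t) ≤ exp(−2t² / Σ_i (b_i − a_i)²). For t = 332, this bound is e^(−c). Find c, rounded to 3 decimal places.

57.170

Σ(b_i − a_i)² = 186·4² + 55·4² = 3856.
c = 2t² / 3856 = 2·332² / 3856 = 57.1701.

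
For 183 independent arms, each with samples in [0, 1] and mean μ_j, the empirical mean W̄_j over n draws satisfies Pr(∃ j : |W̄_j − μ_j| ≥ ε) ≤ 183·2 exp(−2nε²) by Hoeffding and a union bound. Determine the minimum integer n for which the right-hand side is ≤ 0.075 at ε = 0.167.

153

Need 2·183·exp(−2nε²) ≤ 0.075, i.e. exp(−2nε²) ≤ 0.075/366.
So 2nε² ≥ ln(366/0.075) = 8.492900.
Hence n ≥ 8.492900/(2·0.167²) = 152.263.
The smallest integer n is 153.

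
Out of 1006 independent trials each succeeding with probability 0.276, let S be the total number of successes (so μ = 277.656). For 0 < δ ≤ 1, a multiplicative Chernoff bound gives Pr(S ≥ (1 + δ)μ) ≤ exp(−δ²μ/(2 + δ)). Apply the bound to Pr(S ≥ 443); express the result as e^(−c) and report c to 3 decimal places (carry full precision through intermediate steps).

Write 443 = (1 + δ)μ, so δ = 443/277.656 − 1 = 0.5954995…
Then the exponent is δ²μ/(2 + δ) = (443 − μ)² / (μ·(2 + δ)) = 37.935767.

37.936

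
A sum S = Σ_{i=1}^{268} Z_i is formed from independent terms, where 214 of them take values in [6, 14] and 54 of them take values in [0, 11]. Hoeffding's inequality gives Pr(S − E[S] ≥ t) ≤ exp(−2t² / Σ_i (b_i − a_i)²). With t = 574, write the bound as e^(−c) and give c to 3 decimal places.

Σ(b_i − a_i)² = 214·8² + 54·11² = 20230.
c = 2t² / 20230 = 2·574² / 20230 = 32.5730.

32.573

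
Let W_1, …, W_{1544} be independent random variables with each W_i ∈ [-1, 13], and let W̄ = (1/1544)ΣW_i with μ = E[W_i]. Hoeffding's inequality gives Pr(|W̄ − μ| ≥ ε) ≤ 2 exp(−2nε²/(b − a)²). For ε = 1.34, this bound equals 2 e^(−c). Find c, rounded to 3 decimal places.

c = 2nε²/(b − a)² = 2·1544·1.34² / 14² = 28.2899.

28.290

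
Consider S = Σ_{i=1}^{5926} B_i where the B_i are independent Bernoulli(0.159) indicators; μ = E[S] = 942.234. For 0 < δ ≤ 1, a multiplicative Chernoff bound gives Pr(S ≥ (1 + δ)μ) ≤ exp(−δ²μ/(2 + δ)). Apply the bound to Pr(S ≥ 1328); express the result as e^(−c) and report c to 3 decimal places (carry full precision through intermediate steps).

Write 1328 = (1 + δ)μ, so δ = 1328/942.234 − 1 = 0.4094163…
Then the exponent is δ²μ/(2 + δ) = (1328 − μ)² / (μ·(2 + δ)) = 65.550691.

65.551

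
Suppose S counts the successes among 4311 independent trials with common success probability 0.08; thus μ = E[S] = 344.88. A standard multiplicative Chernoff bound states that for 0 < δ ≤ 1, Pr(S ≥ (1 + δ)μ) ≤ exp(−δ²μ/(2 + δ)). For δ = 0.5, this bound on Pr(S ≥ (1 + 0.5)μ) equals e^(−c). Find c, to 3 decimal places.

c = δ²μ/(2 + δ) = 0.5²·344.88/(2 + 0.5) = 34.4880.

34.488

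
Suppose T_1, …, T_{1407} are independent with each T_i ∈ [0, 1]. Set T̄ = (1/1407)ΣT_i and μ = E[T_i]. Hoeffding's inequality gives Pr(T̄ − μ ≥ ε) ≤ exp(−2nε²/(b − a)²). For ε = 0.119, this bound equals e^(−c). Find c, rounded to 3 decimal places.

39.849

c = 2nε²/(b − a)² = 2·1407·0.119² / 1² = 39.8491.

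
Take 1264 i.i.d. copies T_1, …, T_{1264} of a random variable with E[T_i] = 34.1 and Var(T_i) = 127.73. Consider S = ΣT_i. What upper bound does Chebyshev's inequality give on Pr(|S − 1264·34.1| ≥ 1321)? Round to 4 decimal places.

0.0925

Var(S) = n·Var(T_i) = 1264·127.73 = 161450.72.
Chebyshev: Pr(|S − 1264·34.1| ≥ 1321) ≤ Var(S)/1321² = 161450.72/1745041 = 0.0925.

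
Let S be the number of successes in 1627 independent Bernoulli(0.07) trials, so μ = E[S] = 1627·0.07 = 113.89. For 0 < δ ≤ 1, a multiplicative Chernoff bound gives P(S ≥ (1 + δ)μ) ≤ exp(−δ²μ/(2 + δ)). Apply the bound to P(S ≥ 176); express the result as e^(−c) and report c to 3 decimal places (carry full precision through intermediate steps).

Write 176 = (1 + δ)μ, so δ = 176/113.89 − 1 = 0.5453508…
Then the exponent is δ²μ/(2 + δ) = (176 − μ)² / (μ·(2 + δ)) = 13.307296.

13.307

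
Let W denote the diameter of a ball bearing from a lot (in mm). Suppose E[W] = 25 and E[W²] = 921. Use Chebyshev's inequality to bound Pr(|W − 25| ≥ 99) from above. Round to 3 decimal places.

Var(W) = E[W²] − (E[W])² = 921 − 625 = 296.
Chebyshev's inequality: Pr(|W − μ| ≥ t) ≤ Var(W)/t² = 296/9801 = 0.0302.

0.030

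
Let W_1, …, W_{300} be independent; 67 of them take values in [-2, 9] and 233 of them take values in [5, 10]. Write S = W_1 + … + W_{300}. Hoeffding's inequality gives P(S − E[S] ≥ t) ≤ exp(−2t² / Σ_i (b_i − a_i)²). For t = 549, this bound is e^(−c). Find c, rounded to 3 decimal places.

43.267

Σ(b_i − a_i)² = 67·11² + 233·5² = 13932.
c = 2t² / 13932 = 2·549² / 13932 = 43.2674.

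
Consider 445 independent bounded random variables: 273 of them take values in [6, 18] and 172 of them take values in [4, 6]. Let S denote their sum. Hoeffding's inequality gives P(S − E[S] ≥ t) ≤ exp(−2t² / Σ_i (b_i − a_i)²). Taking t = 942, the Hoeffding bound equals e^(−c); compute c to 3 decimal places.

44.368

Σ(b_i − a_i)² = 273·12² + 172·2² = 40000.
c = 2t² / 40000 = 2·942² / 40000 = 44.3682.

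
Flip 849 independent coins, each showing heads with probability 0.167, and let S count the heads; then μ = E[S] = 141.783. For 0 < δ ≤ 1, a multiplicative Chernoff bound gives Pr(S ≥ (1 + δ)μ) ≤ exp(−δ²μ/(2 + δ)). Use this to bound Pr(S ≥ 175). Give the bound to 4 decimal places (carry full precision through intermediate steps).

Write 175 = (1 + δ)μ, so δ = 175/141.783 − 1 = 0.2342806…
Then the exponent is δ²μ/(2 + δ) = (175 − μ)² / (μ·(2 + δ)) = 3.483044.
Bound = exp(−3.483044) = 0.03071.

0.0307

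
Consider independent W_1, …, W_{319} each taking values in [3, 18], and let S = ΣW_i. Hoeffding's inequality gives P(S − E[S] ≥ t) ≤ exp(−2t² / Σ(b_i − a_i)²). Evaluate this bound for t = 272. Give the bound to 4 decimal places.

Σ(b_i − a_i)² = 319·(15)² = 71775.
Exponent = 2·272²/71775 = 2.0616.
Bound = exp(−2.0616) = 0.12726.

0.1273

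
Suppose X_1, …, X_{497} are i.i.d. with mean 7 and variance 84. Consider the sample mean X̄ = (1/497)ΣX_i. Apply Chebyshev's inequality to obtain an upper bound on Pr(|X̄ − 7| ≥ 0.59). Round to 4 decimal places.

0.4855

Var(X̄) = Var(X_i)/n = 84/497 = 0.16901.
Chebyshev: Pr(|X̄ − 7| ≥ 0.59) ≤ Var(X̄)/(0.59)² = 84/(497·0.59²) = 0.4855.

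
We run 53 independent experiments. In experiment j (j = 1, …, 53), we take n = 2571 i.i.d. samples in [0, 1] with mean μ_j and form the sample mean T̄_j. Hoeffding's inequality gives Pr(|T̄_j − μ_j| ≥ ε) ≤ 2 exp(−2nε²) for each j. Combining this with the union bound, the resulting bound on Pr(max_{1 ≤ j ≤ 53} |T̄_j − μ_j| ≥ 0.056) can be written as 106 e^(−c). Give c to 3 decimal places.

16.125

Union bound over the 53 events: Pr(max_{1 ≤ j ≤ 53} |T̄_j − μ_j| ≥ 0.056) ≤ 53·2·exp(−2nε²) = 106 exp(−2·2571·0.056²).
So c = 2·2571·0.056² = 16.1253.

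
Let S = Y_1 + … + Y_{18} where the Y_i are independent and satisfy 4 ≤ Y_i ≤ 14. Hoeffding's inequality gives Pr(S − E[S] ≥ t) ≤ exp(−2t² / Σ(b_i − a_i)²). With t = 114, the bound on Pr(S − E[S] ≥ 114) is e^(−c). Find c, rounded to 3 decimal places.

14.440

Σ(b_i − a_i)² = 18·(10)² = 1800.
c = 2t²/1800 = 2·114²/1800 = 14.4400.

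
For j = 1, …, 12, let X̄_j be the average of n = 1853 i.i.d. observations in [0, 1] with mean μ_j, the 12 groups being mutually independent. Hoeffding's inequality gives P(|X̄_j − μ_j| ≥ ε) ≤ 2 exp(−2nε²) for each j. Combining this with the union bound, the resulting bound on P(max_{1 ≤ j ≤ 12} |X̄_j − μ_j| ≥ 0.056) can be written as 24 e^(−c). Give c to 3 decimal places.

11.622

Union bound over the 12 events: P(max_{1 ≤ j ≤ 12} |X̄_j − μ_j| ≥ 0.056) ≤ 12·2·exp(−2nε²) = 24 exp(−2·1853·0.056²).
So c = 2·1853·0.056² = 11.6220.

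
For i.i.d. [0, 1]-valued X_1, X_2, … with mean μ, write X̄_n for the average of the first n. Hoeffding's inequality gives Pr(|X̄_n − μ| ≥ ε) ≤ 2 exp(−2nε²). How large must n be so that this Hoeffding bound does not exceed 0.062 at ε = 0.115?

Require 2·exp(−2nε²) ≤ 0.062, i.e. 2nε² ≥ ln(2/0.062) = 3.473768.
So n ≥ 3.473768 / (2·0.115²) = 131.333.
The smallest integer n is 132.

132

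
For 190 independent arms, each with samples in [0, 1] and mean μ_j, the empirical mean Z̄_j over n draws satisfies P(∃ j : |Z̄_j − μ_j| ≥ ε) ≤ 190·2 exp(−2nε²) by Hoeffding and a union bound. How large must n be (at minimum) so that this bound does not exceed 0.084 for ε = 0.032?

Need 2·190·exp(−2nε²) ≤ 0.084, i.e. exp(−2nε²) ≤ 0.084/380.
So 2nε² ≥ ln(380/0.084) = 8.417110.
Hence n ≥ 8.417110/(2·0.032²) = 4109.917.
The smallest integer n is 4110.

4110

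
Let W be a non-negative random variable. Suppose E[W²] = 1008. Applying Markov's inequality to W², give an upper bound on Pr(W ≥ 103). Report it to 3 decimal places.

0.095

Since W ≥ 0, the event {W ≥ 103} is the same as {W² ≥ 10609}.
Markov's inequality applied to W² gives Pr(W² ≥ 10609) ≤ E[W²]/10609 = 1008/10609 = 0.0950.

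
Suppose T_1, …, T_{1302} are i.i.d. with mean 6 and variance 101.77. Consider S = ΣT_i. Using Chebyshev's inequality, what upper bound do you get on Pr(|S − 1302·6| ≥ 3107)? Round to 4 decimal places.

Var(S) = n·Var(T_i) = 1302·101.77 = 132504.54.
Chebyshev: Pr(|S − 1302·6| ≥ 3107) ≤ Var(S)/3107² = 132504.54/9653449 = 0.0137.

0.0137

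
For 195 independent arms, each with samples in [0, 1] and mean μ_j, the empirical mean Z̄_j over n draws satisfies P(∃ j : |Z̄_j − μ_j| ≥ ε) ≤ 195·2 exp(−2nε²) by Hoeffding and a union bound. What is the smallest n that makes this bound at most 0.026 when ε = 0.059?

1382

Need 2·195·exp(−2nε²) ≤ 0.026, i.e. exp(−2nε²) ≤ 0.026/390.
So 2nε² ≥ ln(390/0.026) = 9.615805.
Hence n ≥ 9.615805/(2·0.059²) = 1381.184.
The smallest integer n is 1382.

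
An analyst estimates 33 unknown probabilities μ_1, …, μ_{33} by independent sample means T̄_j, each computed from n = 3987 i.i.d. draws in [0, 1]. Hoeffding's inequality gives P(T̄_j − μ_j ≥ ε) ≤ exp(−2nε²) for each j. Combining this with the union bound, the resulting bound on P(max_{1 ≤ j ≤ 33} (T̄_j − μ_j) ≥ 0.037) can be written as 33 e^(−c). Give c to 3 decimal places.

10.916

Union bound over the 33 events: P(max_{1 ≤ j ≤ 33} (T̄_j − μ_j) ≥ 0.037) ≤ 33·exp(−2nε²) = 33 exp(−2·3987·0.037²).
So c = 2·3987·0.037² = 10.9164.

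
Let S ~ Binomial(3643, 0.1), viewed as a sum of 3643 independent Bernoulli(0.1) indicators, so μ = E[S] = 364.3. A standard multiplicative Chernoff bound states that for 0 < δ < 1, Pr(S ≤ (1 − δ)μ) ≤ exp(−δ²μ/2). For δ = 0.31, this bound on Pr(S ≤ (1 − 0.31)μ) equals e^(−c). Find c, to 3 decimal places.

17.505

c = δ²μ/2 = 0.31²·364.3/2 = 17.5046.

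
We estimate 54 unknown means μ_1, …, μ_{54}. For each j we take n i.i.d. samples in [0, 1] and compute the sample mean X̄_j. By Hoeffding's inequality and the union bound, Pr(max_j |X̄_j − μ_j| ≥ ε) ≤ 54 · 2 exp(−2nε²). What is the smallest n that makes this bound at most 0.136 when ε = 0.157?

Need 2·54·exp(−2nε²) ≤ 0.136, i.e. exp(−2nε²) ≤ 0.136/108.
So 2nε² ≥ ln(108/0.136) = 6.677232.
Hence n ≥ 6.677232/(2·0.157²) = 135.446.
The smallest integer n is 136.

136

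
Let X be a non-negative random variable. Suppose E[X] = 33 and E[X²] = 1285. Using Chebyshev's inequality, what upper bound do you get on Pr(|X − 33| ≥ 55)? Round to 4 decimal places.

Var(X) = E[X²] − (E[X])² = 1285 − 1089 = 196.
Chebyshev's inequality: Pr(|X − μ| ≥ t) ≤ Var(X)/t² = 196/3025 = 0.0648.

0.0648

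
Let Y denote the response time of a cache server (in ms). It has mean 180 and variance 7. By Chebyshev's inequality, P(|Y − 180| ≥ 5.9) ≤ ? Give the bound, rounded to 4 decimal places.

Chebyshev: P(|Y − μ| ≥ t) ≤ Var(Y)/t².
Bound = 7 / 34.81 = 0.2011.

0.2011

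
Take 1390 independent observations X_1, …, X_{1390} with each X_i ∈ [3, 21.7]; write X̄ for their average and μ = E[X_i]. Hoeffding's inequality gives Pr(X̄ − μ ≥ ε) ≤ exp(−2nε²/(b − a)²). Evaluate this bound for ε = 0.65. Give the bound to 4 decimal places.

0.0348

Exponent: 2nε²/(b − a)² = 2·1390·0.65² / 18.7² = 3.35883.
Bound = exp(−3.35883) = 0.03478.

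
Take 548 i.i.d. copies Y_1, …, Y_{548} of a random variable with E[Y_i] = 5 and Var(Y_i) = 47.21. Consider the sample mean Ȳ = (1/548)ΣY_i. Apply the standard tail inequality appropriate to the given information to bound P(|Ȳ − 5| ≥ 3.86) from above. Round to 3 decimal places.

With mean and variance of each term known, Chebyshev's inequality bounds the deviation of the sum (or sample mean).
Var(Ȳ) = Var(Y_i)/n = 47.21/548 = 0.08615.
Chebyshev: P(|Ȳ − 5| ≥ 3.86) ≤ Var(Ȳ)/(3.86)² = 47.21/(548·3.86²) = 0.0058.

0.006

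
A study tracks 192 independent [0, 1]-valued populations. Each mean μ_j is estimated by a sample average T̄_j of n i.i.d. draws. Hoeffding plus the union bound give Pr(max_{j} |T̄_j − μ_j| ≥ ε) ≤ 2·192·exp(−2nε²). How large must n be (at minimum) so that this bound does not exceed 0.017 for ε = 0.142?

249

Need 2·192·exp(−2nε²) ≤ 0.017, i.e. exp(−2nε²) ≤ 0.017/384.
So 2nε² ≥ ln(384/0.017) = 10.025184.
Hence n ≥ 10.025184/(2·0.142²) = 248.591.
The smallest integer n is 249.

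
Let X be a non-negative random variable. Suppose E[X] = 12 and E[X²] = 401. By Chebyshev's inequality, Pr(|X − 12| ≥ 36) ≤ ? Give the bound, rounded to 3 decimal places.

0.198

Var(X) = E[X²] − (E[X])² = 401 − 144 = 257.
Chebyshev's inequality: Pr(|X − μ| ≥ t) ≤ Var(X)/t² = 257/1296 = 0.1983.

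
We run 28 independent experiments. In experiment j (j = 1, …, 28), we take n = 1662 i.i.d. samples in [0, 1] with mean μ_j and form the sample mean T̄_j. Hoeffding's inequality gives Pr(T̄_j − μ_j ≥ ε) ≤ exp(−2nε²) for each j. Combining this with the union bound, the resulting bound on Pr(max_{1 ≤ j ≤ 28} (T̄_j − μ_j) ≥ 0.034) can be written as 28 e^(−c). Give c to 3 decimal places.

3.843

Union bound over the 28 events: Pr(max_{1 ≤ j ≤ 28} (T̄_j − μ_j) ≥ 0.034) ≤ 28·exp(−2nε²) = 28 exp(−2·1662·0.034²).
So c = 2·1662·0.034² = 3.8425.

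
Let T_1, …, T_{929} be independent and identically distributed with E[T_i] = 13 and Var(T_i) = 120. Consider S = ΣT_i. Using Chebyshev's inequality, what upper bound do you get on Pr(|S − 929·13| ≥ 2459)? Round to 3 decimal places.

0.018

Var(S) = n·Var(T_i) = 929·120 = 111480.
Chebyshev: Pr(|S − 929·13| ≥ 2459) ≤ Var(S)/2459² = 111480/6046681 = 0.0184.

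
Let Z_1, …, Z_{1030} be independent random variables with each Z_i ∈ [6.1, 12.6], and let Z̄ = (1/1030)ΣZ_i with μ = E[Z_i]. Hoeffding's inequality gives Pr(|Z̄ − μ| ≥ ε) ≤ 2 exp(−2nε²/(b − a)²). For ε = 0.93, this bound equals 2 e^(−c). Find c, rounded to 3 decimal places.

42.170

c = 2nε²/(b − a)² = 2·1030·0.93² / 6.5² = 42.1703.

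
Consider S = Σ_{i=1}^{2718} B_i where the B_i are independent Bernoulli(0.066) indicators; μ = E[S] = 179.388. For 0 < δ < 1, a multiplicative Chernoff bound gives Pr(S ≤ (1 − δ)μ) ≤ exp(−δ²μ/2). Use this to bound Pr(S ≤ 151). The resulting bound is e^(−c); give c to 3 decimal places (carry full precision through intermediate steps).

Write 151 = (1 − δ)μ, so δ = 1 − 151/179.388 = 0.1582492…
Then the exponent is δ²μ/2 = (μ − 151)²/(2μ) = 2.246189.

2.246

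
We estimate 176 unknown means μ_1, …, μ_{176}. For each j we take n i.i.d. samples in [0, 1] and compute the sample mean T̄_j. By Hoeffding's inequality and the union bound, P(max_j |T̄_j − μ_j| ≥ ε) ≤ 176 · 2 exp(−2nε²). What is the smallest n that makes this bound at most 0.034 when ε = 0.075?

Need 2·176·exp(−2nε²) ≤ 0.034, i.e. exp(−2nε²) ≤ 0.034/352.
So 2nε² ≥ ln(352/0.034) = 9.245026.
Hence n ≥ 9.245026/(2·0.075²) = 821.780.
The smallest integer n is 822.

822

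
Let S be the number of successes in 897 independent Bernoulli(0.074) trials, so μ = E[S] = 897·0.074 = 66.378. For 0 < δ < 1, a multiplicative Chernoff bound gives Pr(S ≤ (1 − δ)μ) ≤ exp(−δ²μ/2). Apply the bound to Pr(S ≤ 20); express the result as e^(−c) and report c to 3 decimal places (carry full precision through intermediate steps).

Write 20 = (1 − δ)μ, so δ = 1 − 20/66.378 = 0.6986954…
Then the exponent is δ²μ/2 = (μ − 20)²/(2μ) = 16.202046.

16.202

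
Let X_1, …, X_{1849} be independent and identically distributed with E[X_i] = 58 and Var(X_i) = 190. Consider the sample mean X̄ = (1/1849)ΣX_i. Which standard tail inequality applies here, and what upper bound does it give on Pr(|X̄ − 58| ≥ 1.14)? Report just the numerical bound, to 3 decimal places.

0.079

With mean and variance of each term known, Chebyshev's inequality bounds the deviation of the sum (or sample mean).
Var(X̄) = Var(X_i)/n = 190/1849 = 0.10276.
Chebyshev: Pr(|X̄ − 58| ≥ 1.14) ≤ Var(X̄)/(1.14)² = 190/(1849·1.14²) = 0.0791.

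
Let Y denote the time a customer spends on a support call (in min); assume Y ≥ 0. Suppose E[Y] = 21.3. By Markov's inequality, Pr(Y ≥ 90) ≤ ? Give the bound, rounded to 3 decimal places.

Markov's inequality: for a non-negative random variable, Pr(Y ≥ a) ≤ E[Y]/a.
Here E[Y] = 21.3 and a = 90, so the bound is 21.3/90 = 0.2367.

0.237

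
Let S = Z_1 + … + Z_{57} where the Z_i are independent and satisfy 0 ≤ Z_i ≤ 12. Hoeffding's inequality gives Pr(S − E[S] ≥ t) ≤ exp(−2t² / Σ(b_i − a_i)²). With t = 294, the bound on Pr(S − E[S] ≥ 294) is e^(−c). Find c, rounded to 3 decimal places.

21.061

Σ(b_i − a_i)² = 57·(12)² = 8208.
c = 2t²/8208 = 2·294²/8208 = 21.0614.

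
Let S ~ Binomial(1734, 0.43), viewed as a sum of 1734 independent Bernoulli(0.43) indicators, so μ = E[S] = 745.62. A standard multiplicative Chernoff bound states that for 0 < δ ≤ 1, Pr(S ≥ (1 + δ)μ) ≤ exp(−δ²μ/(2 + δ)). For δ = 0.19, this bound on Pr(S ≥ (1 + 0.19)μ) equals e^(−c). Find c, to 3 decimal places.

12.291

c = δ²μ/(2 + δ) = 0.19²·745.62/(2 + 0.19) = 12.2908.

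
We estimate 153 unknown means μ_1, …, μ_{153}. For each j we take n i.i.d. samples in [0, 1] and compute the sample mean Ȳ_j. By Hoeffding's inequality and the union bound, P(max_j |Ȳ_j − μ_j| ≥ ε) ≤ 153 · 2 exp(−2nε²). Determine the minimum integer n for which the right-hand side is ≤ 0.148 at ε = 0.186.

111

Need 2·153·exp(−2nε²) ≤ 0.148, i.e. exp(−2nε²) ≤ 0.148/306.
So 2nε² ≥ ln(306/0.148) = 7.634128.
Hence n ≥ 7.634128/(2·0.186²) = 110.333.
The smallest integer n is 111.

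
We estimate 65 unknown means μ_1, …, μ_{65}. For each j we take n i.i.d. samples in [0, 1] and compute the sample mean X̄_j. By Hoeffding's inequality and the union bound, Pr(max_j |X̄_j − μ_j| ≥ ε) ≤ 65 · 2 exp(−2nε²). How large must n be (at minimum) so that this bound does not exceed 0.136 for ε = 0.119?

Need 2·65·exp(−2nε²) ≤ 0.136, i.e. exp(−2nε²) ≤ 0.136/130.
So 2nε² ≥ ln(130/0.136) = 6.862635.
Hence n ≥ 6.862635/(2·0.119²) = 242.308.
The smallest integer n is 243.

243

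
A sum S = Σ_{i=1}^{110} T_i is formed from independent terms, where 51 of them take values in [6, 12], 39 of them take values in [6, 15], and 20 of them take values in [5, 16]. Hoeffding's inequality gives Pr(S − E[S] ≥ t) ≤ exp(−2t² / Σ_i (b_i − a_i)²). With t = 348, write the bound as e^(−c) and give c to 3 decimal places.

Σ(b_i − a_i)² = 51·6² + 39·9² + 20·11² = 7415.
c = 2t² / 7415 = 2·348² / 7415 = 32.6646.

32.665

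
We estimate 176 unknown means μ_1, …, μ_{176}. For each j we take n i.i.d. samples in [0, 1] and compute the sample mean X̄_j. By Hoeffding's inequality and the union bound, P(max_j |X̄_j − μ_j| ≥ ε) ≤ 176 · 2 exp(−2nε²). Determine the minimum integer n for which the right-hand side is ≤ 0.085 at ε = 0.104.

Need 2·176·exp(−2nε²) ≤ 0.085, i.e. exp(−2nε²) ≤ 0.085/352.
So 2nε² ≥ ln(352/0.085) = 8.328735.
Hence n ≥ 8.328735/(2·0.104²) = 385.019.
The smallest integer n is 386.

386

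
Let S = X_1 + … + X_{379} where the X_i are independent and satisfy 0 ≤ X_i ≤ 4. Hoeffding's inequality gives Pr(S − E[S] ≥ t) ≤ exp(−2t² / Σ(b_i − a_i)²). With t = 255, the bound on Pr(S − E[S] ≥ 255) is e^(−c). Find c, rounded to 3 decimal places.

21.446

Σ(b_i − a_i)² = 379·(4)² = 6064.
c = 2t²/6064 = 2·255²/6064 = 21.4462.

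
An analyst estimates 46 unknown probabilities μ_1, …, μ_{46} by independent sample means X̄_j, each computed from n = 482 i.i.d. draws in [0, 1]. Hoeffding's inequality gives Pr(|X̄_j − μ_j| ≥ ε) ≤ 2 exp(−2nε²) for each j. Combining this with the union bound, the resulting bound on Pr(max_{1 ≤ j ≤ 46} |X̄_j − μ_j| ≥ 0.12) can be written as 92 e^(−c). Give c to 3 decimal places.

13.882

Union bound over the 46 events: Pr(max_{1 ≤ j ≤ 46} |X̄_j − μ_j| ≥ 0.12) ≤ 46·2·exp(−2nε²) = 92 exp(−2·482·0.12²).
So c = 2·482·0.12² = 13.8816.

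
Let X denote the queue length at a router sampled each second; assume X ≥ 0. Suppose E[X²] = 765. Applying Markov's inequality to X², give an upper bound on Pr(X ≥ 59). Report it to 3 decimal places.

0.220

Since X ≥ 0, the event {X ≥ 59} is the same as {X² ≥ 3481}.
Markov's inequality applied to X² gives Pr(X² ≥ 3481) ≤ E[X²]/3481 = 765/3481 = 0.2198.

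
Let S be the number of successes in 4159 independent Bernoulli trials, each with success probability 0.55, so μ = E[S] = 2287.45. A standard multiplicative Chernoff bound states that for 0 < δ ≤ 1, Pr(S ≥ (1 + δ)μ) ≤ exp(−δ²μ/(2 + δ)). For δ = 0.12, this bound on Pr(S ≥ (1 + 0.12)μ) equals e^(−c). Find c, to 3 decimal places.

c = δ²μ/(2 + δ) = 0.12²·2287.45/(2 + 0.12) = 15.5374.

15.537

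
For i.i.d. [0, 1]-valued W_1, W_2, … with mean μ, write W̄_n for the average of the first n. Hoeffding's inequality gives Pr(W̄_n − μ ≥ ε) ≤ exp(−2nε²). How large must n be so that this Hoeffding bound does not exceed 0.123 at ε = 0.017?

3626

Require exp(−2nε²) ≤ 0.123, i.e. 2nε² ≥ ln(1/0.123) = 2.095571.
So n ≥ 2.095571 / (2·0.017²) = 3625.555.
The smallest integer n is 3626.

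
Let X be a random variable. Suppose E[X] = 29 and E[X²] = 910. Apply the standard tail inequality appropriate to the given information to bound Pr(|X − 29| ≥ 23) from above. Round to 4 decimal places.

The first two moments determine the variance, so Chebyshev's inequality is the sharpest standard bound available.
Var(X) = E[X²] − (E[X])² = 910 − 841 = 69.
Chebyshev's inequality: Pr(|X − μ| ≥ t) ≤ Var(X)/t² = 69/529 = 0.1304.

0.1304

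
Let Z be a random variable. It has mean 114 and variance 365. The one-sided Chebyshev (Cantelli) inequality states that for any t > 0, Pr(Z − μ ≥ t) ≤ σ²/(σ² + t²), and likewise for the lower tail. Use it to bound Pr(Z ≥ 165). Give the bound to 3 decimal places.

0.123

Here σ² = 365 and t = 51, so σ² + t² = 2966.
Cantelli's bound: 365/2966 = 0.1231.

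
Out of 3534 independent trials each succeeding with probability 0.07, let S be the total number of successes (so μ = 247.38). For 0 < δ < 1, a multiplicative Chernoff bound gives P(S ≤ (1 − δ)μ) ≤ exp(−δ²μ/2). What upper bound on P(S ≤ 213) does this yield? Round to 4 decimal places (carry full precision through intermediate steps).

0.0917

Write 213 = (1 − δ)μ, so δ = 1 − 213/247.38 = 0.1389765…
Then the exponent is δ²μ/2 = (μ − 213)²/(2μ) = 2.389006.
Bound = exp(−2.389006) = 0.09172.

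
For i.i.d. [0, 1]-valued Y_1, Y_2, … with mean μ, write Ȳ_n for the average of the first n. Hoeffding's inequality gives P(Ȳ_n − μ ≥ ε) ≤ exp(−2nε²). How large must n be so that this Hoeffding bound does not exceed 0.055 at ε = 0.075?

258

Require exp(−2nε²) ≤ 0.055, i.e. 2nε² ≥ ln(1/0.055) = 2.900422.
So n ≥ 2.900422 / (2·0.075²) = 257.815.
The smallest integer n is 258.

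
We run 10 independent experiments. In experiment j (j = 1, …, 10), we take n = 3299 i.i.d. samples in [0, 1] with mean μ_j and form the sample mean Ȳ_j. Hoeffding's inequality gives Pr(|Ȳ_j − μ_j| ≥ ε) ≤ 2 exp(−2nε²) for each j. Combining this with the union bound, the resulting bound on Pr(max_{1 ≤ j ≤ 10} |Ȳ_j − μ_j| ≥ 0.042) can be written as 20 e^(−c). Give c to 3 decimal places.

11.639

Union bound over the 10 events: Pr(max_{1 ≤ j ≤ 10} |Ȳ_j − μ_j| ≥ 0.042) ≤ 10·2·exp(−2nε²) = 20 exp(−2·3299·0.042²).
So c = 2·3299·0.042² = 11.6389.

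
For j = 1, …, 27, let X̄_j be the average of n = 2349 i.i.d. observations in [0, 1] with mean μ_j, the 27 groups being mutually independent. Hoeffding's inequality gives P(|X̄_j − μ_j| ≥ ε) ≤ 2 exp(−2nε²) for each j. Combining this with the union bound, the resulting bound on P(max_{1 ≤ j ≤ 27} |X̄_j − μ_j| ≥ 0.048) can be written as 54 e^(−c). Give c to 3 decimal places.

Union bound over the 27 events: P(max_{1 ≤ j ≤ 27} |X̄_j − μ_j| ≥ 0.048) ≤ 27·2·exp(−2nε²) = 54 exp(−2·2349·0.048²).
So c = 2·2349·0.048² = 10.8242.

10.824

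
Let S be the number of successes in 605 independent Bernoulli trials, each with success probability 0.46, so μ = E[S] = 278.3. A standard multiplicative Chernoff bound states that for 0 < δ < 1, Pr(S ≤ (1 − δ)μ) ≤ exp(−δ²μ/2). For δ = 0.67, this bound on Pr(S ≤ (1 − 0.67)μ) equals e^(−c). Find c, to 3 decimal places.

62.464

c = δ²μ/2 = 0.67²·278.3/2 = 62.4644.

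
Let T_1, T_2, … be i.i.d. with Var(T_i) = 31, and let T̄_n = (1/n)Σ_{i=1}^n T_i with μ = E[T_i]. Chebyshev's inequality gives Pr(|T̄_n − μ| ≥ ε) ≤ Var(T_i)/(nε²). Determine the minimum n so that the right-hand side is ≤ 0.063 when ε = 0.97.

523

Require 31/(n·0.97²) ≤ 0.063, i.e. n ≥ 31/(0.063·0.97²) = 522.971.
The smallest integer n is 523.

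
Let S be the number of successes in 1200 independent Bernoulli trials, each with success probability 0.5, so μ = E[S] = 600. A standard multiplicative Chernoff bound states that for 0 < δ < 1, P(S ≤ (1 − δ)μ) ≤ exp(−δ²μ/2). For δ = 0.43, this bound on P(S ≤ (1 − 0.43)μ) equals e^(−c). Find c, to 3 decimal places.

55.470

c = δ²μ/2 = 0.43²·600/2 = 55.4700.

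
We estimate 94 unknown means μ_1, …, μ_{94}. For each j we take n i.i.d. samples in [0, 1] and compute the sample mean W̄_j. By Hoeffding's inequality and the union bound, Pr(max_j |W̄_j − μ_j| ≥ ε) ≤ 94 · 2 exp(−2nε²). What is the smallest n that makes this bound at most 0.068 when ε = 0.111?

322

Need 2·94·exp(−2nε²) ≤ 0.068, i.e. exp(−2nε²) ≤ 0.068/188.
So 2nε² ≥ ln(188/0.068) = 7.924690.
Hence n ≥ 7.924690/(2·0.111²) = 321.593.
The smallest integer n is 322.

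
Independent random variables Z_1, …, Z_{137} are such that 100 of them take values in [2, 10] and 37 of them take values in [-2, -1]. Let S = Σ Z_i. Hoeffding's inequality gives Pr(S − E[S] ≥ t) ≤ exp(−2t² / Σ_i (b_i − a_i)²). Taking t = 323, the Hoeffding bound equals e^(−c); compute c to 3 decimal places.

Σ(b_i − a_i)² = 100·8² + 37·1² = 6437.
c = 2t² / 6437 = 2·323² / 6437 = 32.4154.

32.415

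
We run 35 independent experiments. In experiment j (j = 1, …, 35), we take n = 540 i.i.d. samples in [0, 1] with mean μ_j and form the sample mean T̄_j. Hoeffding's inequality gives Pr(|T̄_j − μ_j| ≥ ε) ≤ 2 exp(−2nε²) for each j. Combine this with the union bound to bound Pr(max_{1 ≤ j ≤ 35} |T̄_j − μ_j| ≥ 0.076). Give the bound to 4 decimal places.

0.1368

Per-experiment Hoeffding bound: 2·exp(−2·540·0.076²) = 2·exp(−6.23808) = 0.0039072.
Union bound over 35 events: 35·0.0039072 = 0.13675.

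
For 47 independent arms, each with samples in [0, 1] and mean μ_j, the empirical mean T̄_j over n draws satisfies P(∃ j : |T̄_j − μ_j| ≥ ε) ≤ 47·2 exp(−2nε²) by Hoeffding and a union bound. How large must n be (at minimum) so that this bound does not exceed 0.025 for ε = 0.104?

381

Need 2·47·exp(−2nε²) ≤ 0.025, i.e. exp(−2nε²) ≤ 0.025/94.
So 2nε² ≥ ln(94/0.025) = 8.232174.
Hence n ≥ 8.232174/(2·0.104²) = 380.555.
The smallest integer n is 381.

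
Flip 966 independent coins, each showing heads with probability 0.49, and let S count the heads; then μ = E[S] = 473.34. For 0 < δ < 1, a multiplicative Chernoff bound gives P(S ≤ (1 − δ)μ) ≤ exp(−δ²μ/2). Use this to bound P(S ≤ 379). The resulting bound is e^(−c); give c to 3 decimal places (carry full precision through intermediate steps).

9.401

Write 379 = (1 − δ)μ, so δ = 1 − 379/473.34 = 0.1993071…
Then the exponent is δ²μ/2 = (μ − 379)²/(2μ) = 9.401314.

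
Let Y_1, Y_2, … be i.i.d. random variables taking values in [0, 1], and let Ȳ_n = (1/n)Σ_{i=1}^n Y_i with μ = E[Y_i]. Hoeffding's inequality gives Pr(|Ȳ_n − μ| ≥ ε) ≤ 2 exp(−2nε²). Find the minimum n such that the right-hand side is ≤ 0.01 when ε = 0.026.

3919

Require 2·exp(−2nε²) ≤ 0.01, i.e. 2nε² ≥ ln(2/0.01) = 5.298317.
So n ≥ 5.298317 / (2·0.026²) = 3918.874.
The smallest integer n is 3919.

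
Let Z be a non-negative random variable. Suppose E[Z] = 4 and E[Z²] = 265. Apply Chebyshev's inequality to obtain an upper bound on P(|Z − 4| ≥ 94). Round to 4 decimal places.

Var(Z) = E[Z²] − (E[Z])² = 265 − 16 = 249.
Chebyshev's inequality: P(|Z − μ| ≥ t) ≤ Var(Z)/t² = 249/8836 = 0.0282.

0.0282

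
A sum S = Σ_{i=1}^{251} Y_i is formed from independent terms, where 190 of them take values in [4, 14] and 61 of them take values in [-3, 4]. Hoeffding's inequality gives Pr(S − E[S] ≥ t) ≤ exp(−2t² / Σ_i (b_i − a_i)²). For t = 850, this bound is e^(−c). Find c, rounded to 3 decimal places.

Σ(b_i − a_i)² = 190·10² + 61·7² = 21989.
c = 2t² / 21989 = 2·850² / 21989 = 65.7147.

65.715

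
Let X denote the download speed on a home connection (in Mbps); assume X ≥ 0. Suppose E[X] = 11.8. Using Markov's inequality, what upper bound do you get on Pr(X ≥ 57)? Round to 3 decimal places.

0.207

Markov's inequality: for a non-negative random variable, Pr(X ≥ a) ≤ E[X]/a.
Here E[X] = 11.8 and a = 57, so the bound is 11.8/57 = 0.2070.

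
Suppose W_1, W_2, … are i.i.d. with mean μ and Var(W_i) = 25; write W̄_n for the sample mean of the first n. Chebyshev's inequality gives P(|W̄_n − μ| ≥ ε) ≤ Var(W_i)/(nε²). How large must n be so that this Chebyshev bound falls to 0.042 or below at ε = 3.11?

Require 25/(n·3.11²) ≤ 0.042, i.e. n ≥ 25/(0.042·3.11²) = 61.542.
The smallest integer n is 62.

62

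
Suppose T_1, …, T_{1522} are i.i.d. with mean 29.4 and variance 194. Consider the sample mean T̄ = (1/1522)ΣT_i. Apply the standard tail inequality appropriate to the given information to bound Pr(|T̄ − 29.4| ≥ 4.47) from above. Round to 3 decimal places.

0.006

With mean and variance of each term known, Chebyshev's inequality bounds the deviation of the sum (or sample mean).
Var(T̄) = Var(T_i)/n = 194/1522 = 0.12746.
Chebyshev: Pr(|T̄ − 29.4| ≥ 4.47) ≤ Var(T̄)/(4.47)² = 194/(1522·4.47²) = 0.0064.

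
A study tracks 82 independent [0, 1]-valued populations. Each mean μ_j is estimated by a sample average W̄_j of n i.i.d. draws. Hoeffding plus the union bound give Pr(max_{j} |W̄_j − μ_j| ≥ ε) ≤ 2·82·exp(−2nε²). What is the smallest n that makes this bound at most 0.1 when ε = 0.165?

136

Need 2·82·exp(−2nε²) ≤ 0.1, i.e. exp(−2nε²) ≤ 0.1/164.
So 2nε² ≥ ln(164/0.1) = 7.402452.
Hence n ≥ 7.402452/(2·0.165²) = 135.950.
The smallest integer n is 136.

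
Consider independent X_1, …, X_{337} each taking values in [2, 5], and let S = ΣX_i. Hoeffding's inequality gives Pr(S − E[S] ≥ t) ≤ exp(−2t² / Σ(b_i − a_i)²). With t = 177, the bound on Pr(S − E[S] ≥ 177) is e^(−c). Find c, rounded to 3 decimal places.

20.659

Σ(b_i − a_i)² = 337·(3)² = 3033.
c = 2t²/3033 = 2·177²/3033 = 20.6588.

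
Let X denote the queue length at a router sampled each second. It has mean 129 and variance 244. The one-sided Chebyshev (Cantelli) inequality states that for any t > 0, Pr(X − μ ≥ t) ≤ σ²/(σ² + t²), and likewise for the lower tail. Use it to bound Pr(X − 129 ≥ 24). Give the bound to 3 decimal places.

0.298

Here σ² = 244 and t = 24, so σ² + t² = 820.
Cantelli's bound: 244/820 = 0.2976.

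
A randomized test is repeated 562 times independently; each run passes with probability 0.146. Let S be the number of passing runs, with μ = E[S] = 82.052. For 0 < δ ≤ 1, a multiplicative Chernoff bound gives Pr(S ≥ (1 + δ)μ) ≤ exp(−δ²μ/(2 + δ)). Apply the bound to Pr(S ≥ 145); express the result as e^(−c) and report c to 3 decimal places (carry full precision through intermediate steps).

17.452

Write 145 = (1 + δ)μ, so δ = 145/82.052 − 1 = 0.767172…
Then the exponent is δ²μ/(2 + δ) = (145 − μ)² / (μ·(2 + δ)) = 17.451732.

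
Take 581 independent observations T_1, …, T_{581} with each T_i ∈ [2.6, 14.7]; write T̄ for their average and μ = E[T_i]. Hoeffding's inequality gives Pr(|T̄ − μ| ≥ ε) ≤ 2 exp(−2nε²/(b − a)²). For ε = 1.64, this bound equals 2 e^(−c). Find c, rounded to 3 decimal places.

21.346

c = 2nε²/(b − a)² = 2·581·1.64² / 12.1² = 21.3463.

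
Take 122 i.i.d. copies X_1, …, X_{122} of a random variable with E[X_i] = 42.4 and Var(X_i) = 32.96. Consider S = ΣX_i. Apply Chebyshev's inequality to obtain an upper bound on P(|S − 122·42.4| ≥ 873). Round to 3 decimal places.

Var(S) = n·Var(X_i) = 122·32.96 = 4021.12.
Chebyshev: P(|S − 122·42.4| ≥ 873) ≤ Var(S)/873² = 4021.12/762129 = 0.0053.

0.005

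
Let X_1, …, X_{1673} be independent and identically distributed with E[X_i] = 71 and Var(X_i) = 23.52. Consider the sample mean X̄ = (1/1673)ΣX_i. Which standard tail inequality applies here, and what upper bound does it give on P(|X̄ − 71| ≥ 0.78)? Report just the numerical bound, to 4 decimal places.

With mean and variance of each term known, Chebyshev's inequality bounds the deviation of the sum (or sample mean).
Var(X̄) = Var(X_i)/n = 23.52/1673 = 0.014059.
Chebyshev: P(|X̄ − 71| ≥ 0.78) ≤ Var(X̄)/(0.78)² = 23.52/(1673·0.78²) = 0.0231.

0.0231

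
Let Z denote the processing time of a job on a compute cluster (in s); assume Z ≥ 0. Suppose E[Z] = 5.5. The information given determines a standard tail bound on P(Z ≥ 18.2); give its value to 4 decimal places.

0.3022

Only the mean of a non-negative variable is known, so Markov's inequality is the applicable tail bound.
Markov's inequality: for a non-negative random variable, P(Z ≥ a) ≤ E[Z]/a.
Here E[Z] = 5.5 and a = 18.2, so the bound is 5.5/18.2 = 0.3022.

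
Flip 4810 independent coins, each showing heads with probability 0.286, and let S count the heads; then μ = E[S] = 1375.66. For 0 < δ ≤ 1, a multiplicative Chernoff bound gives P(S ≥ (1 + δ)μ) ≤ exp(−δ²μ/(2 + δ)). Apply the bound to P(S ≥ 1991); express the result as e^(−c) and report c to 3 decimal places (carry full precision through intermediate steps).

Write 1991 = (1 + δ)μ, so δ = 1991/1375.66 − 1 = 0.4473053…
Then the exponent is δ²μ/(2 + δ) = (1991 − μ)² / (μ·(2 + δ)) = 112.468534.

112.469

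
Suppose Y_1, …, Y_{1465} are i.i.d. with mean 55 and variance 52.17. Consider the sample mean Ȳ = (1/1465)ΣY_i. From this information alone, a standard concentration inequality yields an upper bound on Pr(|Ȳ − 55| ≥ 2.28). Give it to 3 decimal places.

0.007

With mean and variance of each term known, Chebyshev's inequality bounds the deviation of the sum (or sample mean).
Var(Ȳ) = Var(Y_i)/n = 52.17/1465 = 0.035611.
Chebyshev: Pr(|Ȳ − 55| ≥ 2.28) ≤ Var(Ȳ)/(2.28)² = 52.17/(1465·2.28²) = 0.0069.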